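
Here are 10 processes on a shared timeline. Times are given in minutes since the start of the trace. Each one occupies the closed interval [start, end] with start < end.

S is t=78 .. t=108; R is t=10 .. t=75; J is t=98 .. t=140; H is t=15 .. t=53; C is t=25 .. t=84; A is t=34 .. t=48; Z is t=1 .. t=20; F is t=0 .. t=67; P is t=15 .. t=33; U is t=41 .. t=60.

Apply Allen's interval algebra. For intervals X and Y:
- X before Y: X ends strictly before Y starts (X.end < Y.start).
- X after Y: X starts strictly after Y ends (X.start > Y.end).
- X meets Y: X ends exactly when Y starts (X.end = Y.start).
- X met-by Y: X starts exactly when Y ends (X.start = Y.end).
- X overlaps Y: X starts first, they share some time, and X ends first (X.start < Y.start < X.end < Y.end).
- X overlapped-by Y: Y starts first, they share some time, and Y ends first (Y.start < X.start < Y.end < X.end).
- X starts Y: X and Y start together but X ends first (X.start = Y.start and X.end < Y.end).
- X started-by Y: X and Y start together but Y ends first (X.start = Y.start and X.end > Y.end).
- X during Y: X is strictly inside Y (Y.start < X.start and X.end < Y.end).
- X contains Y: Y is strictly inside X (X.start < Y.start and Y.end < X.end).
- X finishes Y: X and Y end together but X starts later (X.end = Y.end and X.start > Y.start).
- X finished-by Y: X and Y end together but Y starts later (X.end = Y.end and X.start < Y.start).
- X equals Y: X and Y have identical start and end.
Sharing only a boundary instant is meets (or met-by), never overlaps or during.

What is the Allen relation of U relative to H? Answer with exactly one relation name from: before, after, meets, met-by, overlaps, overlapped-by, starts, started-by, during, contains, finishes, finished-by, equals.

U = [t=41, t=60]; H = [t=15, t=53].
Compare endpoints: U.start > H.start, U.start < H.end, U.end > H.start, U.end > H.end.
That pattern is 'overlapped-by'.

overlapped-by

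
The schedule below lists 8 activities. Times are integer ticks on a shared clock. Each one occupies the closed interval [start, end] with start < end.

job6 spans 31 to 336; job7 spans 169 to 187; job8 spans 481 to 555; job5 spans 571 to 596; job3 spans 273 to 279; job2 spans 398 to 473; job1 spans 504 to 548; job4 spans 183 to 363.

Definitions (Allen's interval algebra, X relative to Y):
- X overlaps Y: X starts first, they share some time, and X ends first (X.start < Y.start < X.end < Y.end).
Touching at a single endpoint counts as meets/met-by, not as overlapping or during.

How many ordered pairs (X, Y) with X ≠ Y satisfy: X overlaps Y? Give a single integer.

2

Checking all 56 ordered pairs for relation 'overlaps'; matching pairs in alphabetical order:
(job6, job4): job6 overlaps job4 ✓
(job7, job4): job7 overlaps job4 ✓
Count: 2.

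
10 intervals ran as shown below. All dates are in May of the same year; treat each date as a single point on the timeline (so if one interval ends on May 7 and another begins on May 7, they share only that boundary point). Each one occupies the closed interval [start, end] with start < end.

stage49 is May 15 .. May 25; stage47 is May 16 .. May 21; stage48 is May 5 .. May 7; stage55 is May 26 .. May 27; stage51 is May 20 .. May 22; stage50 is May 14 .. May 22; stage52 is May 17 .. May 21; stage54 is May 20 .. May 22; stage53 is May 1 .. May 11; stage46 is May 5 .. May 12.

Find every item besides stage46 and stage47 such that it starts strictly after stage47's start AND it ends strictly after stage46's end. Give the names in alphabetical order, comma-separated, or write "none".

Conditions: its start is strictly after stage47's start (X.start > May 16) AND its end is strictly after stage46's end (X.end > May 12).
stage48: start May 5 > May 16? ✗; end May 7 > May 12? ✗ → no.
stage49: start May 15 > May 16? ✗; end May 25 > May 12? ✓ → no.
stage50: start May 14 > May 16? ✗; end May 22 > May 12? ✓ → no.
stage51: start May 20 > May 16? ✓; end May 22 > May 12? ✓ → yes.
stage52: start May 17 > May 16? ✓; end May 21 > May 12? ✓ → yes.
stage53: start May 1 > May 16? ✗; end May 11 > May 12? ✗ → no.
stage54: start May 20 > May 16? ✓; end May 22 > May 12? ✓ → yes.
stage55: start May 26 > May 16? ✓; end May 27 > May 12? ✓ → yes.
Result: stage51, stage52, stage54, stage55.

stage51, stage52, stage54, stage55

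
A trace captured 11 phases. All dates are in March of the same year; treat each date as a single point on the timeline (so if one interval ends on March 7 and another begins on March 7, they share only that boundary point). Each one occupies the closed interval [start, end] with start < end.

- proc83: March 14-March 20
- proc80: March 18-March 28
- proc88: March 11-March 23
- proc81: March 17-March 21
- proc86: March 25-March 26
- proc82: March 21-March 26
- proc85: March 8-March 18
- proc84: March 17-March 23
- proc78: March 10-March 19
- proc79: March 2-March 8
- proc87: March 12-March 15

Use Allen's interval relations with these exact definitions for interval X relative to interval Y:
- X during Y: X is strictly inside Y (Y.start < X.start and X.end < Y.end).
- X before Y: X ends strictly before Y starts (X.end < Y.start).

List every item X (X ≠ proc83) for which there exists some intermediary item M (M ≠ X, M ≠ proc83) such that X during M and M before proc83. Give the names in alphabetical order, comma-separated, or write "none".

none

Target proc83 = [March 14, March 20].
Intermediaries M with M before proc83: proc79.
Via proc79 — items with X during proc79: none.
Union: none.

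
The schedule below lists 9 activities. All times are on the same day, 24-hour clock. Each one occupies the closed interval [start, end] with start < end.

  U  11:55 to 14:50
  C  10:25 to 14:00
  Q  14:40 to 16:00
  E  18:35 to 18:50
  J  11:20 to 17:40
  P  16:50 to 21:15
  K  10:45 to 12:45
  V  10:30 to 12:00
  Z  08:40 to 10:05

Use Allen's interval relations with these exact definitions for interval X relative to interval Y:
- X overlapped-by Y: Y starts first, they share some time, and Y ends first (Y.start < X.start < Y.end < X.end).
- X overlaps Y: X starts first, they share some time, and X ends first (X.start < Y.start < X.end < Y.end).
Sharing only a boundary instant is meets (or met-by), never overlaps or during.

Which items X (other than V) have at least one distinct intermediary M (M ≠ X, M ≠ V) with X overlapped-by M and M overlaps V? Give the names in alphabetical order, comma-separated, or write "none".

Target V = [10:30, 12:00].
Intermediaries M with M overlaps V: none.
Union: none.

none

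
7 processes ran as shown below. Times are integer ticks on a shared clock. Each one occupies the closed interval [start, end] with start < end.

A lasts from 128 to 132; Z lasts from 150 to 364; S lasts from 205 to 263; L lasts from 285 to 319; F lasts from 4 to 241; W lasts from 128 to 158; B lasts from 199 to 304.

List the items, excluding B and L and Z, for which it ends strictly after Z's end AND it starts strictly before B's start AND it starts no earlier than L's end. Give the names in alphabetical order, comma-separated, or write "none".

Conditions: its end is strictly after Z's end (X.end > 364) AND its start is strictly before B's start (X.start < 199) AND its start is no earlier than L's end (X.start >= 319).
A: end 132 > 364? ✗; start 128 < 199? ✓; start 128 >= 319? ✗ → no.
F: end 241 > 364? ✗; start 4 < 199? ✓; start 4 >= 319? ✗ → no.
S: end 263 > 364? ✗; start 205 < 199? ✗; start 205 >= 319? ✗ → no.
W: end 158 > 364? ✗; start 128 < 199? ✓; start 128 >= 319? ✗ → no.
Result: none.

none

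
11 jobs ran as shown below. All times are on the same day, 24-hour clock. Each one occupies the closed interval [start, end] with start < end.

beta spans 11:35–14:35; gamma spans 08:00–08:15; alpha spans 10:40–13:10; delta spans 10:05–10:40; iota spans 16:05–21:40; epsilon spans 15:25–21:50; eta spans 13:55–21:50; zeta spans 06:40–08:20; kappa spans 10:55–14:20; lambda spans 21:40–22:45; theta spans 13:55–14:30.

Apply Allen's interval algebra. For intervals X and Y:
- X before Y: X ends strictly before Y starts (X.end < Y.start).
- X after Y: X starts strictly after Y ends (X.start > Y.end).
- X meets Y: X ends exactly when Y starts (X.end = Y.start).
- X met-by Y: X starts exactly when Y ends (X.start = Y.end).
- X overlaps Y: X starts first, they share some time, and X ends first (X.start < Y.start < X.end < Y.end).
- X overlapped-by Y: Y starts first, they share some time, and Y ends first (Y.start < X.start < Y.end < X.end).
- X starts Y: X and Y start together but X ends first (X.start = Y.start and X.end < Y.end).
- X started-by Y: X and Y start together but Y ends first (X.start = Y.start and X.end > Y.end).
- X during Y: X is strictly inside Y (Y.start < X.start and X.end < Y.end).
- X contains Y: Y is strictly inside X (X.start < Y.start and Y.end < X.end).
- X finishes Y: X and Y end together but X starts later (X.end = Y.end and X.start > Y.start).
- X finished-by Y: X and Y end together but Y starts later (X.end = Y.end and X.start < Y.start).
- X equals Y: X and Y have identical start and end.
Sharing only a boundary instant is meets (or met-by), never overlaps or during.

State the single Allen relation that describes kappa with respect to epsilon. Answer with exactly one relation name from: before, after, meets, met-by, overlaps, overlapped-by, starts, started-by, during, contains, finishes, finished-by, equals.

kappa = [10:55, 14:20]; epsilon = [15:25, 21:50].
Compare endpoints: kappa.start < epsilon.start, kappa.start < epsilon.end, kappa.end < epsilon.start, kappa.end < epsilon.end.
That pattern is 'before'.

before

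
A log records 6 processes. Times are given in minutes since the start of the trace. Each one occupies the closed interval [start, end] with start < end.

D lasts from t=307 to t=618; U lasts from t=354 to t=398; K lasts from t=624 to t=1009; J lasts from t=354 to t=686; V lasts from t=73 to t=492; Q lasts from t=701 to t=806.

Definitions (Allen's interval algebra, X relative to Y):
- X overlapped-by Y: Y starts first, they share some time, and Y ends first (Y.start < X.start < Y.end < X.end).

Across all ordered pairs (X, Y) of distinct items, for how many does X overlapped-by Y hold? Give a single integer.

Checking all 30 ordered pairs for relation 'overlapped-by'; matching pairs in alphabetical order:
(D, V): D overlapped-by V ✓
(J, D): J overlapped-by D ✓
(J, V): J overlapped-by V ✓
(K, J): K overlapped-by J ✓
Count: 4.

4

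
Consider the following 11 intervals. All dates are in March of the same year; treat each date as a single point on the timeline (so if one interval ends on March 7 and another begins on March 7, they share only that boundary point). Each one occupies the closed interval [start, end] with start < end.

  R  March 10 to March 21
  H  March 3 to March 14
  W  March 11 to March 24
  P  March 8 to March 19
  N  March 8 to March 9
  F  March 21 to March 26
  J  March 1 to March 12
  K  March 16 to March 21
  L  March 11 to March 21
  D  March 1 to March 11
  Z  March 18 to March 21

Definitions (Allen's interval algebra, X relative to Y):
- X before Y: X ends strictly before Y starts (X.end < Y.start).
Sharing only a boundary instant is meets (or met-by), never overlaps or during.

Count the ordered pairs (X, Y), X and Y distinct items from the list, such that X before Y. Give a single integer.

Checking all 110 ordered pairs for relation 'before'; matching pairs in alphabetical order:
(D, F): D before F ✓
(D, K): D before K ✓
(D, Z): D before Z ✓
(H, F): H before F ✓
(H, K): H before K ✓
(H, Z): H before Z ✓
(J, F): J before F ✓
(J, K): J before K ✓
(J, Z): J before Z ✓
(N, F): N before F ✓
(N, K): N before K ✓
(N, L): N before L ✓
(N, R): N before R ✓
(N, W): N before W ✓
(N, Z): N before Z ✓
(P, F): P before F ✓
Count: 16.

16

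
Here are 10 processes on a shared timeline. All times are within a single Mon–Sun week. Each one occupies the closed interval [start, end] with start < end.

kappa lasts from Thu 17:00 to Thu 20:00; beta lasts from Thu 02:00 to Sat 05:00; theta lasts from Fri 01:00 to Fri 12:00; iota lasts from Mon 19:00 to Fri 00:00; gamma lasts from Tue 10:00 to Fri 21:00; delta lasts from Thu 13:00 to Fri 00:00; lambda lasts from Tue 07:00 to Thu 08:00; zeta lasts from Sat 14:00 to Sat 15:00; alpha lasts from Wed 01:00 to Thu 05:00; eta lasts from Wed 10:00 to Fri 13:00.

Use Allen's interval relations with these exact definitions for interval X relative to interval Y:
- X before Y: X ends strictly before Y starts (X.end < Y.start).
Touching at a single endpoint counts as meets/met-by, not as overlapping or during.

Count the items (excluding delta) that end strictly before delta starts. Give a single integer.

Target delta = [Thu 13:00, Fri 00:00].
alpha [Wed 01:00, Thu 05:00] → before → counts.
beta [Thu 02:00, Sat 05:00] → contains → no.
eta [Wed 10:00, Fri 13:00] → contains → no.
gamma [Tue 10:00, Fri 21:00] → contains → no.
iota [Mon 19:00, Fri 00:00] → finished-by → no.
kappa [Thu 17:00, Thu 20:00] → during → no.
lambda [Tue 07:00, Thu 08:00] → before → counts.
theta [Fri 01:00, Fri 12:00] → after → no.
zeta [Sat 14:00, Sat 15:00] → after → no.
Total: 2.

2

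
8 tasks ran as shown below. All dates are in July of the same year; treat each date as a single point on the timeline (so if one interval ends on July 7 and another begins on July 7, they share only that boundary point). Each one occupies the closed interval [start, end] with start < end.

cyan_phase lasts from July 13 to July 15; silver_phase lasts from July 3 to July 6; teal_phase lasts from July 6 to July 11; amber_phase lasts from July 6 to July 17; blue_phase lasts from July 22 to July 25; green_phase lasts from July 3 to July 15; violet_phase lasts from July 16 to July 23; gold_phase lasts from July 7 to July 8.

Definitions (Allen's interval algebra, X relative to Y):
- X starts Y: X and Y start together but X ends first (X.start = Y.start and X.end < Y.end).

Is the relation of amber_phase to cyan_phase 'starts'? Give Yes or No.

amber_phase = [July 6, July 17], cyan_phase = [July 13, July 15].
Actual relation of amber_phase to cyan_phase: contains.
Asked whether 'starts' holds → No.

No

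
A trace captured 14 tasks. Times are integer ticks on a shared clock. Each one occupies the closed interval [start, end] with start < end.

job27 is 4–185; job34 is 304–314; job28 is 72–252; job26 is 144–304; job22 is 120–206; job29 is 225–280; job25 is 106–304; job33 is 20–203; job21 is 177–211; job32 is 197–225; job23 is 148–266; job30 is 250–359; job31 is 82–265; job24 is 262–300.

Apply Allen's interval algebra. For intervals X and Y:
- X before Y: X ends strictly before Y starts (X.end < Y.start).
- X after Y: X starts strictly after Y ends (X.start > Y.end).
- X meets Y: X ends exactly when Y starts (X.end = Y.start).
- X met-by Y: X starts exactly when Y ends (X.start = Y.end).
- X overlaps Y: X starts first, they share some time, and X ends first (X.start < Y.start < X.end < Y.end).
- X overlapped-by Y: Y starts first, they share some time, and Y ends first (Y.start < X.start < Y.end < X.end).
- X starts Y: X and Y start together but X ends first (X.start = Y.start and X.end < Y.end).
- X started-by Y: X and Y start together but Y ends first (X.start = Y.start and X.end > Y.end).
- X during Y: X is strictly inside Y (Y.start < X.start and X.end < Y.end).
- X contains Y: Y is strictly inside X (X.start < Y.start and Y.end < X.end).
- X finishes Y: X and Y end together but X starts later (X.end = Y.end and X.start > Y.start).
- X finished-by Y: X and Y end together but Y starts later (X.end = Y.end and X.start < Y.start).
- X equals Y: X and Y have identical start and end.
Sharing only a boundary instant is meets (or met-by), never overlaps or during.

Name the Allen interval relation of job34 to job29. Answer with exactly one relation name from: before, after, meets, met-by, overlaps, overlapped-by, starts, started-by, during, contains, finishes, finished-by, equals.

after

job34 = [304, 314]; job29 = [225, 280].
Compare endpoints: job34.start > job29.start, job34.start > job29.end, job34.end > job29.start, job34.end > job29.end.
That pattern is 'after'.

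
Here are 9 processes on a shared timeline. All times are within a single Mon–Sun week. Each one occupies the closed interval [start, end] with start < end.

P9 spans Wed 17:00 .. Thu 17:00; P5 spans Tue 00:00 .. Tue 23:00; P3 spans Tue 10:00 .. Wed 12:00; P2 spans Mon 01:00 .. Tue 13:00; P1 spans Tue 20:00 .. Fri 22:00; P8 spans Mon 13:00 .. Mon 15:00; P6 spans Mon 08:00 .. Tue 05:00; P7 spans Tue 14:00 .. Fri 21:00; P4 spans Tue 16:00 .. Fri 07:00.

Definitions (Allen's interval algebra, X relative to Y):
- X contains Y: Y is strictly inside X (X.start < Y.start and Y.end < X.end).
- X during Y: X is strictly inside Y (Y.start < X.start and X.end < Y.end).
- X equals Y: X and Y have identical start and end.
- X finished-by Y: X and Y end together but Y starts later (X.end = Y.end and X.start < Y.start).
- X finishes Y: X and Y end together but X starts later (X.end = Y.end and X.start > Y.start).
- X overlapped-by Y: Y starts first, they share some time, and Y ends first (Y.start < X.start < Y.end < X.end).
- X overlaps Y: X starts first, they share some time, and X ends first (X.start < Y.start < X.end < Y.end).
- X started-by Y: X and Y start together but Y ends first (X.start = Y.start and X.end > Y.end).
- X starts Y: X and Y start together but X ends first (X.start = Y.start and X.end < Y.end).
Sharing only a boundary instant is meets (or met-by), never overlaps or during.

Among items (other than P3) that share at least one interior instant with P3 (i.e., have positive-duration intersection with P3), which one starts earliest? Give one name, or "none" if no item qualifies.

Target P3 = [Tue 10:00, Wed 12:00].
P1 [Tue 20:00, Fri 22:00] → overlapped-by → candidate.
P2 [Mon 01:00, Tue 13:00] → overlaps → candidate.
P4 [Tue 16:00, Fri 07:00] → overlapped-by → candidate.
P5 [Tue 00:00, Tue 23:00] → overlaps → candidate.
P6 [Mon 08:00, Tue 05:00] → before → excluded.
P7 [Tue 14:00, Fri 21:00] → overlapped-by → candidate.
P8 [Mon 13:00, Mon 15:00] → before → excluded.
P9 [Wed 17:00, Thu 17:00] → after → excluded.
Among candidates, earliest start is Mon 01:00 → P2.

P2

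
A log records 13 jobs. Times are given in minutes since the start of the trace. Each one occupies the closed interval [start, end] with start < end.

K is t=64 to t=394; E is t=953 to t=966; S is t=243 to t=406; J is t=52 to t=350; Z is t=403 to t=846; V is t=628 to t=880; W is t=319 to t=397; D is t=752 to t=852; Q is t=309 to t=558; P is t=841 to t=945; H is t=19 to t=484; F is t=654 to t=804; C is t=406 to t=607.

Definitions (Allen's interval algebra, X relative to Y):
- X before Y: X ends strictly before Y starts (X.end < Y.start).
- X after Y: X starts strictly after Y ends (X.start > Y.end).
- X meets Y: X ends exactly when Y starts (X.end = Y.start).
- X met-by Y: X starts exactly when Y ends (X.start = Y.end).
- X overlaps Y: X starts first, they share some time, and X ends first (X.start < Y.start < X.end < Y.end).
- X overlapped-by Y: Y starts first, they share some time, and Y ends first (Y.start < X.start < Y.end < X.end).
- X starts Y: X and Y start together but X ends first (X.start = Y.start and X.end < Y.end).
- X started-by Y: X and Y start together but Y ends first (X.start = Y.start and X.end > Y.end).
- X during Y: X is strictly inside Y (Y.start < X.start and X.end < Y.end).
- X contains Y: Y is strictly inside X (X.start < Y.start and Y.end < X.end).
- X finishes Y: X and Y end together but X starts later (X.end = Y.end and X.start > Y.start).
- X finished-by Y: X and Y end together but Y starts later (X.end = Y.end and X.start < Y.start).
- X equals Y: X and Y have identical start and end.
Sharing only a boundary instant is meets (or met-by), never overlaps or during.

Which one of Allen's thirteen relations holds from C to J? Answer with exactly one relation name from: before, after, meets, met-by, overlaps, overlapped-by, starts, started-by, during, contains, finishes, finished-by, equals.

after

C = [t=406, t=607]; J = [t=52, t=350].
Compare endpoints: C.start > J.start, C.start > J.end, C.end > J.start, C.end > J.end.
That pattern is 'after'.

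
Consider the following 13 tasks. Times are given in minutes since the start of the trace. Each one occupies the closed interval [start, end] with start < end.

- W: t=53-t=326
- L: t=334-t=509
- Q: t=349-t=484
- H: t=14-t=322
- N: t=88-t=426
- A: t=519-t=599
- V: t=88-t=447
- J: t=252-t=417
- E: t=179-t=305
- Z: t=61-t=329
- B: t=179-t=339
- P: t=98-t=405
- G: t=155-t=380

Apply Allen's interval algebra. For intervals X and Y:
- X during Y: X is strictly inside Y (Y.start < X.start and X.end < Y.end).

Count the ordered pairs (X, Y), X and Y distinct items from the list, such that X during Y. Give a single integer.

Checking all 156 ordered pairs for relation 'during'; matching pairs in alphabetical order:
(B, G): B during G ✓
(B, N): B during N ✓
(B, P): B during P ✓
(B, V): B during V ✓
(E, G): E during G ✓
(E, H): E during H ✓
(E, N): E during N ✓
(E, P): E during P ✓
(E, V): E during V ✓
(E, W): E during W ✓
(E, Z): E during Z ✓
(G, N): G during N ✓
(G, P): G during P ✓
(G, V): G during V ✓
(J, N): J during N ✓
(J, V): J during V ✓
(P, N): P during N ✓
(P, V): P during V ✓
(Q, L): Q during L ✓
Count: 19.

19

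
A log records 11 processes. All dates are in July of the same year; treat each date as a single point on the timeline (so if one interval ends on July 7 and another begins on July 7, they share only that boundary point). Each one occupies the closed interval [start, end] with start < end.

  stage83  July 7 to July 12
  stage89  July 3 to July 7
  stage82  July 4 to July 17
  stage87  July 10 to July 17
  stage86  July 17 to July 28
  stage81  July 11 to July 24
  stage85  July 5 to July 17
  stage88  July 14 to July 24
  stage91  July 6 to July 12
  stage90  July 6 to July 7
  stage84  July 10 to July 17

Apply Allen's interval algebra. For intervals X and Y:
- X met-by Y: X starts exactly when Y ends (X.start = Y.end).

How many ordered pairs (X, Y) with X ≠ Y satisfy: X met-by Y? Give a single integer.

Checking all 110 ordered pairs for relation 'met-by'; matching pairs in alphabetical order:
(stage83, stage89): stage83 met-by stage89 ✓
(stage83, stage90): stage83 met-by stage90 ✓
(stage86, stage82): stage86 met-by stage82 ✓
(stage86, stage84): stage86 met-by stage84 ✓
(stage86, stage85): stage86 met-by stage85 ✓
(stage86, stage87): stage86 met-by stage87 ✓
Count: 6.

6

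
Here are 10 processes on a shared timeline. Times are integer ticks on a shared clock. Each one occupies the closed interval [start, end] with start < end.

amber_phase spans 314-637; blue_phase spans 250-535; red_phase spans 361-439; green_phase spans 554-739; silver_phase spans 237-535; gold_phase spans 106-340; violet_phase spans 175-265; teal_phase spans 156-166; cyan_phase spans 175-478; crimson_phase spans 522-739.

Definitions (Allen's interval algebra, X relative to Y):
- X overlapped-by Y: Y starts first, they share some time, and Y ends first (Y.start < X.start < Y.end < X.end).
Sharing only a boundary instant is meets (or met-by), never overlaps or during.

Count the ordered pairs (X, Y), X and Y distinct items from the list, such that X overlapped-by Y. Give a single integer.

15

Checking all 90 ordered pairs for relation 'overlapped-by'; matching pairs in alphabetical order:
(amber_phase, blue_phase): amber_phase overlapped-by blue_phase ✓
(amber_phase, cyan_phase): amber_phase overlapped-by cyan_phase ✓
(amber_phase, gold_phase): amber_phase overlapped-by gold_phase ✓
(amber_phase, silver_phase): amber_phase overlapped-by silver_phase ✓
(blue_phase, cyan_phase): blue_phase overlapped-by cyan_phase ✓
(blue_phase, gold_phase): blue_phase overlapped-by gold_phase ✓
(blue_phase, violet_phase): blue_phase overlapped-by violet_phase ✓
(crimson_phase, amber_phase): crimson_phase overlapped-by amber_phase ✓
(crimson_phase, blue_phase): crimson_phase overlapped-by blue_phase ✓
(crimson_phase, silver_phase): crimson_phase overlapped-by silver_phase ✓
(cyan_phase, gold_phase): cyan_phase overlapped-by gold_phase ✓
(green_phase, amber_phase): green_phase overlapped-by amber_phase ✓
(silver_phase, cyan_phase): silver_phase overlapped-by cyan_phase ✓
(silver_phase, gold_phase): silver_phase overlapped-by gold_phase ✓
(silver_phase, violet_phase): silver_phase overlapped-by violet_phase ✓
Count: 15.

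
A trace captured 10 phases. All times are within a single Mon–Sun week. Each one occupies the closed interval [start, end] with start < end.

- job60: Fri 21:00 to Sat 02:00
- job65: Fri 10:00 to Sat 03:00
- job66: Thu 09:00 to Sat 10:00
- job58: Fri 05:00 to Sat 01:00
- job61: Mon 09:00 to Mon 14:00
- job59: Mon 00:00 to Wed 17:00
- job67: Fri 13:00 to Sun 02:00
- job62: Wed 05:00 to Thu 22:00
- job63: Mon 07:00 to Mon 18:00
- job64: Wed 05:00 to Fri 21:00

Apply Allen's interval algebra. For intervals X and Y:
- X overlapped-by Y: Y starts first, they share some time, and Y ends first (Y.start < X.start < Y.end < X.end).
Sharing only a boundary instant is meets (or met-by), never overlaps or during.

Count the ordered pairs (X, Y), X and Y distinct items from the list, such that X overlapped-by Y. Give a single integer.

12

Checking all 90 ordered pairs for relation 'overlapped-by'; matching pairs in alphabetical order:
(job58, job64): job58 overlapped-by job64 ✓
(job60, job58): job60 overlapped-by job58 ✓
(job62, job59): job62 overlapped-by job59 ✓
(job64, job59): job64 overlapped-by job59 ✓
(job65, job58): job65 overlapped-by job58 ✓
(job65, job64): job65 overlapped-by job64 ✓
(job66, job62): job66 overlapped-by job62 ✓
(job66, job64): job66 overlapped-by job64 ✓
(job67, job58): job67 overlapped-by job58 ✓
(job67, job64): job67 overlapped-by job64 ✓
(job67, job65): job67 overlapped-by job65 ✓
(job67, job66): job67 overlapped-by job66 ✓
Count: 12.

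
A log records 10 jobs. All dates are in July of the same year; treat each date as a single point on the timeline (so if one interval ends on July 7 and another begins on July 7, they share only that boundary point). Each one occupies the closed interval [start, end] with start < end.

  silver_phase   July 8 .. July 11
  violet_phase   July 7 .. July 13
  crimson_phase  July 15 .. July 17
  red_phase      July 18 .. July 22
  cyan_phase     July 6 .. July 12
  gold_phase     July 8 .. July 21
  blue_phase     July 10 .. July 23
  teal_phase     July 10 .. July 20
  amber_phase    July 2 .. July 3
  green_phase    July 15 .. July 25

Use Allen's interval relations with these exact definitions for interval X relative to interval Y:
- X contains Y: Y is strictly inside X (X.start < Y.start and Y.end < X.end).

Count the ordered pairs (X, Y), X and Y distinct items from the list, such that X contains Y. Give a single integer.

Checking all 90 ordered pairs for relation 'contains'; matching pairs in alphabetical order:
(blue_phase, crimson_phase): blue_phase contains crimson_phase ✓
(blue_phase, red_phase): blue_phase contains red_phase ✓
(cyan_phase, silver_phase): cyan_phase contains silver_phase ✓
(gold_phase, crimson_phase): gold_phase contains crimson_phase ✓
(gold_phase, teal_phase): gold_phase contains teal_phase ✓
(green_phase, red_phase): green_phase contains red_phase ✓
(teal_phase, crimson_phase): teal_phase contains crimson_phase ✓
(violet_phase, silver_phase): violet_phase contains silver_phase ✓
Count: 8.

8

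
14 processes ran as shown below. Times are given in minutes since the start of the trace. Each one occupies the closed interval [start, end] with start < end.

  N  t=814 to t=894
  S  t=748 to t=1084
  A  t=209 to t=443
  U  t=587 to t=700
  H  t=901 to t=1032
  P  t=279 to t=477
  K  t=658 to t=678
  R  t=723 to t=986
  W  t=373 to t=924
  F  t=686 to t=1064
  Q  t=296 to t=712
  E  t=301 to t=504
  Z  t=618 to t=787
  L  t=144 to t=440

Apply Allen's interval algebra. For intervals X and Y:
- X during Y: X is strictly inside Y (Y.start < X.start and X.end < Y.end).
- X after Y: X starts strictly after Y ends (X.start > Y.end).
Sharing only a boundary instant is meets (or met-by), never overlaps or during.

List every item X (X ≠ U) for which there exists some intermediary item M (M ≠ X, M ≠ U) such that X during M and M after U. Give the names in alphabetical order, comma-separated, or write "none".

H, N

Target U = [t=587, t=700].
Intermediaries M with M after U: H, N, R, S.
Via H — items with X during H: none.
Via N — items with X during N: none.
Via R — items with X during R: N.
Via S — items with X during S: H, N.
Union: H, N.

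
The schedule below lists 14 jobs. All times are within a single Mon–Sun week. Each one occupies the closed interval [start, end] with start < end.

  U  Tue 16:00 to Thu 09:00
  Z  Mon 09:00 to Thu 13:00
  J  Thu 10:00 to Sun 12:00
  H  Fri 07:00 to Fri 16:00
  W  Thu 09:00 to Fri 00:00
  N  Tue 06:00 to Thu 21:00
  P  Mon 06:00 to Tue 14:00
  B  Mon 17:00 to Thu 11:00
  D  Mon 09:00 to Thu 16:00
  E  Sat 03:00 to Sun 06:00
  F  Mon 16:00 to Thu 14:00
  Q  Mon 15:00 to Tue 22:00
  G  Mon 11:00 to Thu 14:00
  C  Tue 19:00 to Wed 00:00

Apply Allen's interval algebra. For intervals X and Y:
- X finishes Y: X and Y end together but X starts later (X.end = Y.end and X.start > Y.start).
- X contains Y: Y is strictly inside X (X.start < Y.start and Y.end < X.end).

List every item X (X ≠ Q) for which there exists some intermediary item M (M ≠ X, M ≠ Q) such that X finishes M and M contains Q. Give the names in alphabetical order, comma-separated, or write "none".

Target Q = [Mon 15:00, Tue 22:00].
Intermediaries M with M contains Q: D, G, Z.
Via D — items with X finishes D: none.
Via G — items with X finishes G: F.
Via Z — items with X finishes Z: none.
Union: F.

F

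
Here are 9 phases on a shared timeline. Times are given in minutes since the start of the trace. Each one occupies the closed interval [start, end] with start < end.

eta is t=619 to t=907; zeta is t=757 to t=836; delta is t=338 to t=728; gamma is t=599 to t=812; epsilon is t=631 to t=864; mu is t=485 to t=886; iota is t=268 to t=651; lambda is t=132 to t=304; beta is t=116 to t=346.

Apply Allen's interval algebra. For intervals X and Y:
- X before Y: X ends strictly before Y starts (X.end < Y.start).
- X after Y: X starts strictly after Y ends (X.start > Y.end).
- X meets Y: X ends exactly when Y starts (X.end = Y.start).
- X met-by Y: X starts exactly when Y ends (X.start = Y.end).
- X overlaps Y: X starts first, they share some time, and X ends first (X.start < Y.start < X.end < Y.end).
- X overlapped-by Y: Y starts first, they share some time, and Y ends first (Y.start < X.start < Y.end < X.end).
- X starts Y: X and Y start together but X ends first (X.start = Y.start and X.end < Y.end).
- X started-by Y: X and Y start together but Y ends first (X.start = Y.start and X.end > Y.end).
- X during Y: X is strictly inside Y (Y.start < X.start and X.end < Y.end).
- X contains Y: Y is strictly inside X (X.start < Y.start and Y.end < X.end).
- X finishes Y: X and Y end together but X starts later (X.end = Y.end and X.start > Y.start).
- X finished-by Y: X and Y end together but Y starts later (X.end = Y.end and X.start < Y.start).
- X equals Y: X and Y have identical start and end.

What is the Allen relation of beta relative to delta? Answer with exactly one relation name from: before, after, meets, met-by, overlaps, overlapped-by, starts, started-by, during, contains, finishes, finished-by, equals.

overlaps

beta = [t=116, t=346]; delta = [t=338, t=728].
Compare endpoints: beta.start < delta.start, beta.start < delta.end, beta.end > delta.start, beta.end < delta.end.
That pattern is 'overlaps'.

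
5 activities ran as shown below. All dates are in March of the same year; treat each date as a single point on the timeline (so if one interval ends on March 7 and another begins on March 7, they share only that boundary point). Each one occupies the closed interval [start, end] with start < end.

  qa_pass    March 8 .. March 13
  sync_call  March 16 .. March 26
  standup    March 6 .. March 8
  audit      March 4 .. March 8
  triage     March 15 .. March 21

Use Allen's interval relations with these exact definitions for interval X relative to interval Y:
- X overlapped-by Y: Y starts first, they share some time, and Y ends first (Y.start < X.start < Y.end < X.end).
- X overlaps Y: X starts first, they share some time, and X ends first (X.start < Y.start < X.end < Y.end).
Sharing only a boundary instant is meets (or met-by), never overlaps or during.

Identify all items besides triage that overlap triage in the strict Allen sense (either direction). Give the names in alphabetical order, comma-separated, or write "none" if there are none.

Target triage = [March 15, March 21].
audit [March 4, March 8] → before → no.
qa_pass [March 8, March 13] → before → no.
standup [March 6, March 8] → before → no.
sync_call [March 16, March 26] → overlapped-by → yes.
Result: sync_call.

sync_call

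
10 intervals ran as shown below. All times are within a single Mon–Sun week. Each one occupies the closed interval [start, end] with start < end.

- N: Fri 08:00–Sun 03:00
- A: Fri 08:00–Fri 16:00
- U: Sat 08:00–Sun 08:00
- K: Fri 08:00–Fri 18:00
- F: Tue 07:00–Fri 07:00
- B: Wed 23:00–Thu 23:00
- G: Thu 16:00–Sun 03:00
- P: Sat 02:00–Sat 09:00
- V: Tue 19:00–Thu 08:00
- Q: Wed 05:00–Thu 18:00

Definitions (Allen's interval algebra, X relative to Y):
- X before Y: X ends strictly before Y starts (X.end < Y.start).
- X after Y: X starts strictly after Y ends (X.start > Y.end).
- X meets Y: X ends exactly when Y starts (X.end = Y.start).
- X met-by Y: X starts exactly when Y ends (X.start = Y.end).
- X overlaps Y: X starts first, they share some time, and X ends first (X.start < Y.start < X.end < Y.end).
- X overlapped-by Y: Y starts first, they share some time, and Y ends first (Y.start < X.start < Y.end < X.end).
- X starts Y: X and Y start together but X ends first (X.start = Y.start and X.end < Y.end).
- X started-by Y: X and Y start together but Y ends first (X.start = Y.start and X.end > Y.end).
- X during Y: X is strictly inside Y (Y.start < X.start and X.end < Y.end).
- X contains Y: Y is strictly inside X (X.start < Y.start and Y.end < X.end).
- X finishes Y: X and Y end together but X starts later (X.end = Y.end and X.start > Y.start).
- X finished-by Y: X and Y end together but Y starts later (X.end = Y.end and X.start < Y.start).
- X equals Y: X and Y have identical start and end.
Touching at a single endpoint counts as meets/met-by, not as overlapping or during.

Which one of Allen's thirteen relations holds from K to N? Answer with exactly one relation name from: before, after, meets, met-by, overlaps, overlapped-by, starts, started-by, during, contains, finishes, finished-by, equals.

starts

K = [Fri 08:00, Fri 18:00]; N = [Fri 08:00, Sun 03:00].
Compare endpoints: K.start = N.start, K.start < N.end, K.end > N.start, K.end < N.end.
That pattern is 'starts'.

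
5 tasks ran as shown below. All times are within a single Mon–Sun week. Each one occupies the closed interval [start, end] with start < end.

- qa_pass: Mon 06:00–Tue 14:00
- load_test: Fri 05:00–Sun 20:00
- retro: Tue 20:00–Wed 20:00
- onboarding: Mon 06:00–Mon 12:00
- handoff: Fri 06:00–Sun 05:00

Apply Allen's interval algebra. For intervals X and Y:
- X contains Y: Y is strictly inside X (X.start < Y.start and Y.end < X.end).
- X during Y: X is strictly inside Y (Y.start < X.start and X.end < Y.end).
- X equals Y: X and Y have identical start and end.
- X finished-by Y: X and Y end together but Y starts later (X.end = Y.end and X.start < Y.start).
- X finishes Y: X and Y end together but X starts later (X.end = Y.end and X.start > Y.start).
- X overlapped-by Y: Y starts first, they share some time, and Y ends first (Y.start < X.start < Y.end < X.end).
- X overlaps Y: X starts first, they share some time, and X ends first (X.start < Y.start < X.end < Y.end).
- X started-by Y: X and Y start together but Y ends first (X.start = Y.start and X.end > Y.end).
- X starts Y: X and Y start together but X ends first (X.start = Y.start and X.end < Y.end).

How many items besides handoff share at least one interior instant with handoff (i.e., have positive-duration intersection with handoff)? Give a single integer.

1

Target handoff = [Fri 06:00, Sun 05:00].
load_test [Fri 05:00, Sun 20:00] → contains → counts.
onboarding [Mon 06:00, Mon 12:00] → before → no.
qa_pass [Mon 06:00, Tue 14:00] → before → no.
retro [Tue 20:00, Wed 20:00] → before → no.
Total: 1.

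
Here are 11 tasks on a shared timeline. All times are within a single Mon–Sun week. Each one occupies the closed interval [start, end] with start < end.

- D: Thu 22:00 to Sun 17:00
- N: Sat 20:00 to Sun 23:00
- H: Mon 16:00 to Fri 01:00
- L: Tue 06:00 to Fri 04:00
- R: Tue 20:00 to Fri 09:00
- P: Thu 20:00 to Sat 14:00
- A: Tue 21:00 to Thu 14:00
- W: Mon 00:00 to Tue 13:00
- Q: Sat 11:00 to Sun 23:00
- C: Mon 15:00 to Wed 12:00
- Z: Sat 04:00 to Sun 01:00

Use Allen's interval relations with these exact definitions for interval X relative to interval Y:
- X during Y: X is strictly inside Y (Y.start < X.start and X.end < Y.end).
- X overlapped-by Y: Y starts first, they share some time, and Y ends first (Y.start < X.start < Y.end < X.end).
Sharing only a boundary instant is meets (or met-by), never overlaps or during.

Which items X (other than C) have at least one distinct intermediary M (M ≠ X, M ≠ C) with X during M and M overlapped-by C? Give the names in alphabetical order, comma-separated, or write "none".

A

Target C = [Mon 15:00, Wed 12:00].
Intermediaries M with M overlapped-by C: A, H, L, R.
Via A — items with X during A: none.
Via H — items with X during H: A.
Via L — items with X during L: A.
Via R — items with X during R: A.
Union: A.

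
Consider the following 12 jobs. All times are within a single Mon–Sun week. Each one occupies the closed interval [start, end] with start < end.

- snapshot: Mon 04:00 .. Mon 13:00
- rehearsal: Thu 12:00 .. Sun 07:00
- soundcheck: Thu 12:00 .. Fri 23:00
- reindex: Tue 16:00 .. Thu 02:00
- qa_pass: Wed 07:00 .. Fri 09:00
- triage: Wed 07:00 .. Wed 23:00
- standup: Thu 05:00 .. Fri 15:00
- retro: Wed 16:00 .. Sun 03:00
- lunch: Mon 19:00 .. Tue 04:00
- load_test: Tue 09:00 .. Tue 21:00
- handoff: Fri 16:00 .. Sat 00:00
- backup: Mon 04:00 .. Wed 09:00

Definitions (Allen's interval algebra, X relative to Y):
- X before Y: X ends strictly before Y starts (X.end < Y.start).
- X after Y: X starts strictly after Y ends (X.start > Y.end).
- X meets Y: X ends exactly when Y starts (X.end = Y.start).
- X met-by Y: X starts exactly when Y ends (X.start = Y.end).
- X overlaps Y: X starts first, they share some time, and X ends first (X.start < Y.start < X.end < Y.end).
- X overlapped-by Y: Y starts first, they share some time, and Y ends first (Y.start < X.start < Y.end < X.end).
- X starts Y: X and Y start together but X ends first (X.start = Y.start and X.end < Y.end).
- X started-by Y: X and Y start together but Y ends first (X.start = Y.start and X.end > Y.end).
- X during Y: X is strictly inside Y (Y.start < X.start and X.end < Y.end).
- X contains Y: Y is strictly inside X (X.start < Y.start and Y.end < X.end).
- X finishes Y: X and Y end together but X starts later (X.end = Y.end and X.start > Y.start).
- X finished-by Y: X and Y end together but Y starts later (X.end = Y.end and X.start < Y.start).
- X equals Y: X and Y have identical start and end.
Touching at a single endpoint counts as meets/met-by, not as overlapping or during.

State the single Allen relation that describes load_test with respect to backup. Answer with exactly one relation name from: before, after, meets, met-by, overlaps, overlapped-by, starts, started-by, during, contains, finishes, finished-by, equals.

during

load_test = [Tue 09:00, Tue 21:00]; backup = [Mon 04:00, Wed 09:00].
Compare endpoints: load_test.start > backup.start, load_test.start < backup.end, load_test.end > backup.start, load_test.end < backup.end.
That pattern is 'during'.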